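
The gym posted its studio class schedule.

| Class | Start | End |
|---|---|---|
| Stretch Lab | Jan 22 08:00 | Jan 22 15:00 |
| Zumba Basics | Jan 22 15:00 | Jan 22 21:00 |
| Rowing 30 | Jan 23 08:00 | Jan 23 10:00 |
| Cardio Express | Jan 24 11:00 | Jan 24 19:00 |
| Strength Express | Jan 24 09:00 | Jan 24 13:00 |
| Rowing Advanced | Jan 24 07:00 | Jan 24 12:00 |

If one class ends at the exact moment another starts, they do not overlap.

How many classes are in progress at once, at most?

Walk through starts and ends in time order (an end at T is processed before a start at T):
Jan 22 08:00 start Stretch Lab → 1
Jan 22 15:00 end Stretch Lab → 0
Jan 22 15:00 start Zumba Basics → 1
Jan 22 21:00 end Zumba Basics → 0
Jan 23 08:00 start Rowing 30 → 1
Jan 23 10:00 end Rowing 30 → 0
Jan 24 07:00 start Rowing Advanced → 1
Jan 24 09:00 start Strength Express → 2
Jan 24 11:00 start Cardio Express → 3
Jan 24 12:00 end Rowing Advanced → 2
Jan 24 13:00 end Strength Express → 1
Jan 24 19:00 end Cardio Express → 0
Peak is 3, at Jan 24 11:00 (Cardio Express, Rowing Advanced, Strength Express).

3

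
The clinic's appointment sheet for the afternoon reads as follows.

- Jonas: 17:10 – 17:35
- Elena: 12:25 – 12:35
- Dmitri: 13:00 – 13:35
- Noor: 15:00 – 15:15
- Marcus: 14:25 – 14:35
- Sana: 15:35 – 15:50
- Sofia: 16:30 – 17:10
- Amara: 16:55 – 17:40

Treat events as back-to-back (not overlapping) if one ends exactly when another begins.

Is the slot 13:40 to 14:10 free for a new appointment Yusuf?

Yes — the slot is free

Elena: ends 12:35 at or before Yusuf starts 13:40 → clear.
Dmitri: ends 13:35 at or before Yusuf starts 13:40 → clear.
Marcus: starts 14:25 at or after Yusuf ends 14:10 → clear.
Noor: starts 15:00 at or after Yusuf ends 14:10 → clear.
Sana: starts 15:35 at or after Yusuf ends 14:10 → clear.
Sofia: starts 16:30 at or after Yusuf ends 14:10 → clear.
Amara: starts 16:55 at or after Yusuf ends 14:10 → clear.
Jonas: starts 17:10 at or after Yusuf ends 14:10 → clear.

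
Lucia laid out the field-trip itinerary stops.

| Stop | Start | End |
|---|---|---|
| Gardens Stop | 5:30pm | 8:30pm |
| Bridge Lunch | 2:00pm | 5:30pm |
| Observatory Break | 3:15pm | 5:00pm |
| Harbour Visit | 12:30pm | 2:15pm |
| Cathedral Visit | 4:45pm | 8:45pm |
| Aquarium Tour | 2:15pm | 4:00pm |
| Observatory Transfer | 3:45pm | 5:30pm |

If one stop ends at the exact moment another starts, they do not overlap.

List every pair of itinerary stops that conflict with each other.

Sorted by start: Harbour Visit, Bridge Lunch, Aquarium Tour, Observatory Break, Observatory Transfer, Cathedral Visit, Gardens Stop.
Bridge Lunch starts before Harbour Visit ends → Harbour Visit and Bridge Lunch overlap.
Aquarium Tour starts exactly when Harbour Visit ends (back-to-back, no overlap), so Harbour Visit has no further overlaps.
Aquarium Tour starts before Bridge Lunch ends → Bridge Lunch and Aquarium Tour overlap.
Observatory Break starts before Bridge Lunch ends → Bridge Lunch and Observatory Break overlap.
Observatory Transfer starts before Bridge Lunch ends → Bridge Lunch and Observatory Transfer overlap.
Cathedral Visit starts before Bridge Lunch ends → Bridge Lunch and Cathedral Visit overlap.
Gardens Stop starts exactly when Bridge Lunch ends (back-to-back, no overlap).
Observatory Break starts before Aquarium Tour ends → Aquarium Tour and Observatory Break overlap.
Observatory Transfer starts before Aquarium Tour ends → Aquarium Tour and Observatory Transfer overlap.
Cathedral Visit starts after Aquarium Tour ends, so Aquarium Tour has no further overlaps.
Observatory Transfer starts before Observatory Break ends → Observatory Break and Observatory Transfer overlap.
Cathedral Visit starts before Observatory Break ends → Observatory Break and Cathedral Visit overlap.
Gardens Stop starts after Observatory Break ends.
Cathedral Visit starts before Observatory Transfer ends → Observatory Transfer and Cathedral Visit overlap.
Gardens Stop starts exactly when Observatory Transfer ends (back-to-back, no overlap).
Gardens Stop starts before Cathedral Visit ends → Cathedral Visit and Gardens Stop overlap.

Aquarium Tour & Bridge Lunch, Aquarium Tour & Observatory Break, Aquarium Tour & Observatory Transfer, Bridge Lunch & Cathedral Visit, Bridge Lunch & Harbour Visit, Bridge Lunch & Observatory Break, Bridge Lunch & Observatory Transfer, Cathedral Visit & Gardens Stop, Cathedral Visit & Observatory Break, Cathedral Visit & Observatory Transfer, Observatory Break & Observatory Transfer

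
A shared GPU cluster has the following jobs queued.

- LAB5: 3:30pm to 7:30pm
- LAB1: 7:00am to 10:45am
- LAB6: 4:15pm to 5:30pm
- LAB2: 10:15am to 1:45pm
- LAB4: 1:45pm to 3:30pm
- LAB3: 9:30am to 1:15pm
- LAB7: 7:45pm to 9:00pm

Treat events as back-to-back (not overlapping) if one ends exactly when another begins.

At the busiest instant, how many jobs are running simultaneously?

Walk through starts and ends in time order (an end at T is processed before a start at T):
7:00am start LAB1 → 1
9:30am start LAB3 → 2
10:15am start LAB2 → 3
10:45am end LAB1 → 2
1:15pm end LAB3 → 1
1:45pm end LAB2 → 0
1:45pm start LAB4 → 1
3:30pm end LAB4 → 0
3:30pm start LAB5 → 1
4:15pm start LAB6 → 2
5:30pm end LAB6 → 1
7:30pm end LAB5 → 0
7:45pm start LAB7 → 1
9:00pm end LAB7 → 0
Peak is 3, at 10:15am (LAB1, LAB2, LAB3).

3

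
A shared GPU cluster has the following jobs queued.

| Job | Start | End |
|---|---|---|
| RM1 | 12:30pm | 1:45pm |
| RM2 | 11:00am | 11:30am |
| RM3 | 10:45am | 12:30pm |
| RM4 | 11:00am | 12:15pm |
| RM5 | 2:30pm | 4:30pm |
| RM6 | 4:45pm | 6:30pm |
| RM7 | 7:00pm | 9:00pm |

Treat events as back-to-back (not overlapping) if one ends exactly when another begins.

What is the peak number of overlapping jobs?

3

Sort all start/end points and keep a running count:
10:45am start RM3 → 1
11:00am start RM2 → 2
11:00am start RM4 → 3
11:30am end RM2 → 2
12:15pm end RM4 → 1
12:30pm end RM3 → 0
12:30pm start RM1 → 1
1:45pm end RM1 → 0
2:30pm start RM5 → 1
4:30pm end RM5 → 0
4:45pm start RM6 → 1
6:30pm end RM6 → 0
7:00pm start RM7 → 1
9:00pm end RM7 → 0
Peak is 3, at 11:00am (RM2, RM3, RM4).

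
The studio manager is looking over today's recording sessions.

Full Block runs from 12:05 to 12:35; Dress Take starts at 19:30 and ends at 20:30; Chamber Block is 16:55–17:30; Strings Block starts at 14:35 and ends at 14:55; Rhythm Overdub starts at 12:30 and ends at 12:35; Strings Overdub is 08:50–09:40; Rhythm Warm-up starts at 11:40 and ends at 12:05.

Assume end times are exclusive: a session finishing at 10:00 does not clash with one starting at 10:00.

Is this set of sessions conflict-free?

Sorted by start: Strings Overdub, Rhythm Warm-up, Full Block, Rhythm Overdub, Strings Block, Chamber Block, Dress Take.
Rhythm Warm-up starts after Strings Overdub ends — done with Strings Overdub.
Full Block starts exactly when Rhythm Warm-up ends (back-to-back, no overlap) — done with Rhythm Warm-up.
Rhythm Overdub starts before Full Block ends → Full Block and Rhythm Overdub overlap.
That's a conflict, so the schedule is not conflict-free.

No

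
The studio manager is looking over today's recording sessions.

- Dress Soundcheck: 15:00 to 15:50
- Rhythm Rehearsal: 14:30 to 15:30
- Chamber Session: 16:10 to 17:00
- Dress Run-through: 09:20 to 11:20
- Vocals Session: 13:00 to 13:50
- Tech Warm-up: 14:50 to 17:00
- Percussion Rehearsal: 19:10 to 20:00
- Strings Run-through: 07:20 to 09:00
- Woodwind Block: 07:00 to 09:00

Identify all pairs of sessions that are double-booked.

Sorted by start: Woodwind Block, Strings Run-through, Dress Run-through, Vocals Session, Rhythm Rehearsal, Tech Warm-up, Dress Soundcheck, Chamber Session, Percussion Rehearsal.
Strings Run-through starts before Woodwind Block ends → Woodwind Block and Strings Run-through overlap.
Dress Run-through starts after Woodwind Block ends — done with Woodwind Block.
Dress Run-through starts after Strings Run-through ends — done with Strings Run-through.
Vocals Session starts after Dress Run-through ends — done with Dress Run-through.
Rhythm Rehearsal starts after Vocals Session ends — done with Vocals Session.
Tech Warm-up starts before Rhythm Rehearsal ends → Rhythm Rehearsal and Tech Warm-up overlap.
Dress Soundcheck starts before Rhythm Rehearsal ends → Rhythm Rehearsal and Dress Soundcheck overlap.
Chamber Session starts after Rhythm Rehearsal ends — done with Rhythm Rehearsal.
Dress Soundcheck starts before Tech Warm-up ends → Tech Warm-up and Dress Soundcheck overlap.
Chamber Session starts before Tech Warm-up ends → Tech Warm-up and Chamber Session overlap.
Percussion Rehearsal starts after Tech Warm-up ends.
Chamber Session starts after Dress Soundcheck ends — done with Dress Soundcheck.
Percussion Rehearsal starts after Chamber Session ends.

Chamber Session & Tech Warm-up, Dress Soundcheck & Rhythm Rehearsal, Dress Soundcheck & Tech Warm-up, Rhythm Rehearsal & Tech Warm-up, Strings Run-through & Woodwind Block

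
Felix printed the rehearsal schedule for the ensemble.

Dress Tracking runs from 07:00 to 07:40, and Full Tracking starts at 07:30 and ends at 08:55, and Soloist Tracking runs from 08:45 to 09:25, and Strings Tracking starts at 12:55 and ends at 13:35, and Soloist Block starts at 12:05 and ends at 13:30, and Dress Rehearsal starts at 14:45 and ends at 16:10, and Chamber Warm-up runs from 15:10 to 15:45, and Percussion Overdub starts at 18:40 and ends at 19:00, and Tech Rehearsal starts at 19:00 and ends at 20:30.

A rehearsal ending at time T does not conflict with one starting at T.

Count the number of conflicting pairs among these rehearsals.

Check each pair: they overlap iff neither finishes before the other starts.
Sorted by start: Dress Tracking, Full Tracking, Soloist Tracking, Soloist Block, Strings Tracking, Dress Rehearsal, Chamber Warm-up, Percussion Overdub, Tech Rehearsal.
Full Tracking starts before Dress Tracking ends → Dress Tracking and Full Tracking overlap.
Soloist Tracking starts after Dress Tracking ends — done with Dress Tracking.
Soloist Tracking starts before Full Tracking ends → Full Tracking and Soloist Tracking overlap.
Soloist Block starts after Full Tracking ends — done with Full Tracking.
Soloist Block starts after Soloist Tracking ends — done with Soloist Tracking.
Strings Tracking starts before Soloist Block ends → Soloist Block and Strings Tracking overlap.
Dress Rehearsal starts after Soloist Block ends — done with Soloist Block.
Dress Rehearsal starts after Strings Tracking ends — done with Strings Tracking.
Chamber Warm-up starts before Dress Rehearsal ends → Dress Rehearsal and Chamber Warm-up overlap.
Percussion Overdub starts after Dress Rehearsal ends — done with Dress Rehearsal.
Percussion Overdub starts after Chamber Warm-up ends — done with Chamber Warm-up.
Tech Rehearsal starts exactly when Percussion Overdub ends (back-to-back, no overlap).
Overlapping pairs: Chamber Warm-up & Dress Rehearsal, Dress Tracking & Full Tracking, Full Tracking & Soloist Tracking, Soloist Block & Strings Tracking — 4 in total.

4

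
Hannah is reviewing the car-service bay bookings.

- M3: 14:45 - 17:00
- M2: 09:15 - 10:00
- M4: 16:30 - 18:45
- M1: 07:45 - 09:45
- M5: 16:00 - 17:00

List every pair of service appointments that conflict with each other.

Sorted by start: M1, M2, M3, M5, M4.
M2 starts before M1 ends → M1 and M2 overlap.
M3 starts after M1 ends — done with M1.
M3 starts after M2 ends — done with M2.
M5 starts before M3 ends → M3 and M5 overlap.
M4 starts before M3 ends → M3 and M4 overlap.
M4 starts before M5 ends → M5 and M4 overlap.

M1 & M2, M3 & M4, M3 & M5, M4 & M5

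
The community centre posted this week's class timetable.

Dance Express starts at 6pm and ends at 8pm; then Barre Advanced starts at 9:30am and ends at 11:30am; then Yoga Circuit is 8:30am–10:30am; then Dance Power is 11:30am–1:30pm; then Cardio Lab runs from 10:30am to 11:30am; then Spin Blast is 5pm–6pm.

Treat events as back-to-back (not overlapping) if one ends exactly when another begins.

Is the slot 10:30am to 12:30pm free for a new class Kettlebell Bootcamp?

Yoga Circuit: ends 10:30am at or before Kettlebell Bootcamp starts 10:30am → clear.
Barre Advanced: starts 9:30am before Kettlebell Bootcamp ends 12:30pm, and ends 11:30am after Kettlebell Bootcamp starts 10:30am → overlap.
Cardio Lab: starts 10:30am before Kettlebell Bootcamp ends 12:30pm, and ends 11:30am after Kettlebell Bootcamp starts 10:30am → overlap.
Dance Power: starts 11:30am before Kettlebell Bootcamp ends 12:30pm, and ends 1:30pm after Kettlebell Bootcamp starts 10:30am → overlap.
Spin Blast: starts 5pm at or after Kettlebell Bootcamp ends 12:30pm → clear.
Dance Express: starts 6pm at or after Kettlebell Bootcamp ends 12:30pm → clear.
Kettlebell Bootcamp overlaps Barre Advanced, Cardio Lab, Dance Power.

No — it overlaps Barre Advanced, Cardio Lab, Dance Power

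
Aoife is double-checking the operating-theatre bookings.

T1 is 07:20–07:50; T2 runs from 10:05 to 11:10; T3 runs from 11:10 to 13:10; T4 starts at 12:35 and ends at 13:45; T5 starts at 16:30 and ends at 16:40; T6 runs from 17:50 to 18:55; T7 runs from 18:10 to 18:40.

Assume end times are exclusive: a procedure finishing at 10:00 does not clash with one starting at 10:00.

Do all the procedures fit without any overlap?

Sorted by start: T1, T2, T3, T4, T5, T6, T7.
T2 starts after T1 ends; T1 is clear from here.
T3 starts exactly when T2 ends (back-to-back, no overlap); T2 is clear from here.
T4 starts before T3 ends → T3 and T4 overlap.
That's a conflict, so the schedule is not conflict-free.

No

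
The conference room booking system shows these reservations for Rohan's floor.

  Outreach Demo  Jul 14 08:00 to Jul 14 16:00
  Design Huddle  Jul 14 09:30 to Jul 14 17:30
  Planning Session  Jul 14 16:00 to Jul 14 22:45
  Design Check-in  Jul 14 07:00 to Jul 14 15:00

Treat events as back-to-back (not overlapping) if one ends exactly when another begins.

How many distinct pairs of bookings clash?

4

Check each pair: they overlap iff neither finishes before the other starts.
Sorted by start: Design Check-in, Outreach Demo, Design Huddle, Planning Session.
Outreach Demo starts before Design Check-in ends → Design Check-in and Outreach Demo overlap.
Design Huddle starts before Design Check-in ends → Design Check-in and Design Huddle overlap.
Planning Session starts after Design Check-in ends.
Design Huddle starts before Outreach Demo ends → Outreach Demo and Design Huddle overlap.
Planning Session starts exactly when Outreach Demo ends (back-to-back, no overlap).
Planning Session starts before Design Huddle ends → Design Huddle and Planning Session overlap.
Overlapping pairs: Design Check-in & Design Huddle, Design Check-in & Outreach Demo, Design Huddle & Outreach Demo, Design Huddle & Planning Session — 4 in total.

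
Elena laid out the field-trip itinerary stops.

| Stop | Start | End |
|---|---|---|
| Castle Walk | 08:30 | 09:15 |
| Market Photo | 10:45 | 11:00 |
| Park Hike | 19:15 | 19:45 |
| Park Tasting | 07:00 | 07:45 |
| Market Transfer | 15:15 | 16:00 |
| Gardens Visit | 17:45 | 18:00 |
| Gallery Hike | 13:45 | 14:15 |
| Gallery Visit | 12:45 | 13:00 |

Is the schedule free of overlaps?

Sorted by start: Park Tasting, Castle Walk, Market Photo, Gallery Visit, Gallery Hike, Market Transfer, Gardens Visit, Park Hike.
Castle Walk starts after Park Tasting ends, so nothing later overlaps Park Tasting either.
Market Photo starts after Castle Walk ends, so nothing later overlaps Castle Walk either.
Gallery Visit starts after Market Photo ends, so nothing later overlaps Market Photo either.
Gallery Hike starts after Gallery Visit ends, so nothing later overlaps Gallery Visit either.
Market Transfer starts after Gallery Hike ends, so nothing later overlaps Gallery Hike either.
Gardens Visit starts after Market Transfer ends, so nothing later overlaps Market Transfer either.
Park Hike starts after Gardens Visit ends.
Every pair is clear; the schedule has no overlaps.

Yes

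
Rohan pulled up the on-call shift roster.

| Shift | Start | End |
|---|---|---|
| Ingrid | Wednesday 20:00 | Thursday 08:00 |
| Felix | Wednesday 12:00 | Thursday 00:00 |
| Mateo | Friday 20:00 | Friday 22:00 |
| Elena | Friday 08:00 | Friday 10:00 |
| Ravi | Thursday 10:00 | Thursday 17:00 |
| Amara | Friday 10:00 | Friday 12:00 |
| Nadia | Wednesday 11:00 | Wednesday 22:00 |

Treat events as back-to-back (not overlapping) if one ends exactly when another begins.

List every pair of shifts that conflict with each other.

Sorted by start: Nadia, Felix, Ingrid, Ravi, Elena, Amara, Mateo.
Felix starts before Nadia ends → Nadia and Felix overlap.
Ingrid starts before Nadia ends → Nadia and Ingrid overlap.
Ravi starts after Nadia ends; Nadia is clear from here.
Ingrid starts before Felix ends → Felix and Ingrid overlap.
Ravi starts after Felix ends; Felix is clear from here.
Ravi starts after Ingrid ends; Ingrid is clear from here.
Elena starts after Ravi ends; Ravi is clear from here.
Amara starts exactly when Elena ends (back-to-back, no overlap); Elena is clear from here.
Mateo starts after Amara ends.

Felix & Ingrid, Felix & Nadia, Ingrid & Nadia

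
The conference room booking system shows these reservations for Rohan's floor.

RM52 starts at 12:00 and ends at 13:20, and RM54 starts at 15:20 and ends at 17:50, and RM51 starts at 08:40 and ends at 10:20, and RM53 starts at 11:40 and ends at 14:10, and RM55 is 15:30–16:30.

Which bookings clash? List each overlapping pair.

Sorted by start: RM51, RM53, RM52, RM54, RM55.
RM53 starts after RM51 ends, so RM51 has no further overlaps.
RM52 starts before RM53 ends → RM53 and RM52 overlap.
RM54 starts after RM53 ends, so RM53 has no further overlaps.
RM54 starts after RM52 ends, so RM52 has no further overlaps.
RM55 starts before RM54 ends → RM54 and RM55 overlap.

RM52 & RM53, RM54 & RM55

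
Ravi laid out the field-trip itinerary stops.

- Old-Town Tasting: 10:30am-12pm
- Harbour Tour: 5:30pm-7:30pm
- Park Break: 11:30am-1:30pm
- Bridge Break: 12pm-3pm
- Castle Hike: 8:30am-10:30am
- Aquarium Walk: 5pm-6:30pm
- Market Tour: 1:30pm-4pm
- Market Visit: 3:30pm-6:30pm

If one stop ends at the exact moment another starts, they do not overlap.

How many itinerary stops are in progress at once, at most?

Sort all start/end points and keep a running count:
8:30am start Castle Hike → 1
10:30am end Castle Hike → 0
10:30am start Old-Town Tasting → 1
11:30am start Park Break → 2
12pm end Old-Town Tasting → 1
12pm start Bridge Break → 2
1:30pm end Park Break → 1
1:30pm start Market Tour → 2
3pm end Bridge Break → 1
3:30pm start Market Visit → 2
4pm end Market Tour → 1
5pm start Aquarium Walk → 2
5:30pm start Harbour Tour → 3
6:30pm end Aquarium Walk → 2
6:30pm end Market Visit → 1
7:30pm end Harbour Tour → 0
Peak is 3, at 5:30pm (Aquarium Walk, Harbour Tour, Market Visit).

3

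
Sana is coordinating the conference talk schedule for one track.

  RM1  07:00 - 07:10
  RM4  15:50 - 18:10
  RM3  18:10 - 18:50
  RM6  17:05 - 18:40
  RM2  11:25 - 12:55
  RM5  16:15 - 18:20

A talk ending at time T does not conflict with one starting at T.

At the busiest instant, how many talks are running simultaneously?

3

Sort all start/end points and keep a running count:
07:00 start RM1 → 1
07:10 end RM1 → 0
11:25 start RM2 → 1
12:55 end RM2 → 0
15:50 start RM4 → 1
16:15 start RM5 → 2
17:05 start RM6 → 3
18:10 end RM4 → 2
18:10 start RM3 → 3
18:20 end RM5 → 2
18:40 end RM6 → 1
18:50 end RM3 → 0
Peak is 3, at 17:05 (RM4, RM5, RM6).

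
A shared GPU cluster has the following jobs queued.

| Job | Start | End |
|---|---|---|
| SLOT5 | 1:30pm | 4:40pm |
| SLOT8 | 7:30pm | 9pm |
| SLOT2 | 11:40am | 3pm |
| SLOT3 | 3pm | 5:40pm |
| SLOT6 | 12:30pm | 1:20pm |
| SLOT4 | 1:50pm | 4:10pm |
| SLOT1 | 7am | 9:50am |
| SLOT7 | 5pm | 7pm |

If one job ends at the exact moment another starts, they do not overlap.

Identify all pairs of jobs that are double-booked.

Sorted by start: SLOT1, SLOT2, SLOT6, SLOT5, SLOT4, SLOT3, SLOT7, SLOT8.
SLOT2 starts after SLOT1 ends, so nothing later overlaps SLOT1 either.
SLOT6 starts before SLOT2 ends → SLOT2 and SLOT6 overlap.
SLOT5 starts before SLOT2 ends → SLOT2 and SLOT5 overlap.
SLOT4 starts before SLOT2 ends → SLOT2 and SLOT4 overlap.
SLOT3 starts exactly when SLOT2 ends (back-to-back, no overlap), so nothing later overlaps SLOT2 either.
SLOT5 starts after SLOT6 ends, so nothing later overlaps SLOT6 either.
SLOT4 starts before SLOT5 ends → SLOT5 and SLOT4 overlap.
SLOT3 starts before SLOT5 ends → SLOT5 and SLOT3 overlap.
SLOT7 starts after SLOT5 ends, so nothing later overlaps SLOT5 either.
SLOT3 starts before SLOT4 ends → SLOT4 and SLOT3 overlap.
SLOT7 starts after SLOT4 ends, so nothing later overlaps SLOT4 either.
SLOT7 starts before SLOT3 ends → SLOT3 and SLOT7 overlap.
SLOT8 starts after SLOT3 ends.
SLOT8 starts after SLOT7 ends.

SLOT2 & SLOT4, SLOT2 & SLOT5, SLOT2 & SLOT6, SLOT3 & SLOT4, SLOT3 & SLOT5, SLOT3 & SLOT7, SLOT4 & SLOT5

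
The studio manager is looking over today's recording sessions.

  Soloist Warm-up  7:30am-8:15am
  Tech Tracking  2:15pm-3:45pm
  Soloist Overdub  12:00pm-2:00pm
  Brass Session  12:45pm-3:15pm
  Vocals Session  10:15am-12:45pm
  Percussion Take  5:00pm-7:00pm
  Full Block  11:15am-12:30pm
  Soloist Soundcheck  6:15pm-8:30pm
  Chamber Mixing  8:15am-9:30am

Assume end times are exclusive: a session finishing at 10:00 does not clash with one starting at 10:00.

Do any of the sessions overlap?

Yes

Sorted by start: Soloist Warm-up, Chamber Mixing, Vocals Session, Full Block, Soloist Overdub, Brass Session, Tech Tracking, Percussion Take, Soloist Soundcheck.
Chamber Mixing starts exactly when Soloist Warm-up ends (back-to-back, no overlap) — done with Soloist Warm-up.
Vocals Session starts after Chamber Mixing ends — done with Chamber Mixing.
Full Block starts before Vocals Session ends → Vocals Session and Full Block overlap.
That's a conflict, so the schedule is not conflict-free.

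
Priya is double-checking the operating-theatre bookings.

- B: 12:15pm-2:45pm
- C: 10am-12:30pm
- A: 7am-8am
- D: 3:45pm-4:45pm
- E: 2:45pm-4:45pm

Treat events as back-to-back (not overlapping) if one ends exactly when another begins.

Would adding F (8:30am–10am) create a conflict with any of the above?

A: ends 8am at or before F starts 8:30am → clear.
C: starts 10am at or after F ends 10am → clear.
B: starts 12:15pm at or after F ends 10am → clear.
E: starts 2:45pm at or after F ends 10am → clear.
D: starts 3:45pm at or after F ends 10am → clear.

No — it doesn't clash with anything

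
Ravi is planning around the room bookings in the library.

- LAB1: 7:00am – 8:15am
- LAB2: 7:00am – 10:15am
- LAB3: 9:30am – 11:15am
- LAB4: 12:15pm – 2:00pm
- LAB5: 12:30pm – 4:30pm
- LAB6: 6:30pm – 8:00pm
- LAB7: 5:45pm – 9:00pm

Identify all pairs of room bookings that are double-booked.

Sorted by start: LAB1, LAB2, LAB3, LAB4, LAB5, LAB7, LAB6.
LAB2 starts before LAB1 ends → LAB1 and LAB2 overlap.
LAB3 starts after LAB1 ends, so LAB1 has no further overlaps.
LAB3 starts before LAB2 ends → LAB2 and LAB3 overlap.
LAB4 starts after LAB2 ends, so LAB2 has no further overlaps.
LAB4 starts after LAB3 ends, so LAB3 has no further overlaps.
LAB5 starts before LAB4 ends → LAB4 and LAB5 overlap.
LAB7 starts after LAB4 ends, so LAB4 has no further overlaps.
LAB7 starts after LAB5 ends, so LAB5 has no further overlaps.
LAB6 starts before LAB7 ends → LAB7 and LAB6 overlap.

LAB1 & LAB2, LAB2 & LAB3, LAB4 & LAB5, LAB6 & LAB7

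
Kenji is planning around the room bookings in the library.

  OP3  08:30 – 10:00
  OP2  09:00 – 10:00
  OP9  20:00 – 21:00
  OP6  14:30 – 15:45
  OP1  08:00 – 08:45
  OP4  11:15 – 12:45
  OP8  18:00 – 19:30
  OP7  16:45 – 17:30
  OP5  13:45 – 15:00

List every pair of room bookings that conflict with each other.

OP1 & OP3, OP2 & OP3, OP5 & OP6

Sorted by start: OP1, OP3, OP2, OP4, OP5, OP6, OP7, OP8, OP9.
OP3 starts before OP1 ends → OP1 and OP3 overlap.
OP2 starts after OP1 ends, so OP1 has no further overlaps.
OP2 starts before OP3 ends → OP3 and OP2 overlap.
OP4 starts after OP3 ends, so OP3 has no further overlaps.
OP4 starts after OP2 ends, so OP2 has no further overlaps.
OP5 starts after OP4 ends, so OP4 has no further overlaps.
OP6 starts before OP5 ends → OP5 and OP6 overlap.
OP7 starts after OP5 ends, so OP5 has no further overlaps.
OP7 starts after OP6 ends, so OP6 has no further overlaps.
OP8 starts after OP7 ends, so OP7 has no further overlaps.
OP9 starts after OP8 ends.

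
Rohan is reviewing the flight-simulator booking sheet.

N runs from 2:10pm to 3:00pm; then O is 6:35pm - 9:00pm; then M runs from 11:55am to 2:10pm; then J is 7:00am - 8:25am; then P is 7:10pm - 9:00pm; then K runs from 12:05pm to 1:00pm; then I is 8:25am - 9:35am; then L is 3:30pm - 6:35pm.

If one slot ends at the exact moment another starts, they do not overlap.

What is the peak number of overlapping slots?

Sort all start/end points and keep a running count:
7:00am start J → 1
8:25am end J → 0
8:25am start I → 1
9:35am end I → 0
11:55am start M → 1
12:05pm start K → 2
1:00pm end K → 1
2:10pm end M → 0
2:10pm start N → 1
3:00pm end N → 0
3:30pm start L → 1
6:35pm end L → 0
6:35pm start O → 1
7:10pm start P → 2
9:00pm end O → 1
9:00pm end P → 0
Peak is 2, at 12:05pm (K, M).

2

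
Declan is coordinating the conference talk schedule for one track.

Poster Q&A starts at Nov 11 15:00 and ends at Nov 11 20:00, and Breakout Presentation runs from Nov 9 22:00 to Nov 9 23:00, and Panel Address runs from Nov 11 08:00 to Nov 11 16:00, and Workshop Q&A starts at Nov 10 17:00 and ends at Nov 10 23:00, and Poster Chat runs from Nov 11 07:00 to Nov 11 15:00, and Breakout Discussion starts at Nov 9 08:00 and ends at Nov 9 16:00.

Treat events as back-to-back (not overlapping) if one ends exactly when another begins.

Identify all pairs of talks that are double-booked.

Panel Address & Poster Chat, Panel Address & Poster Q&A

Two intervals overlap when each starts before the other ends.
Sorted by start: Breakout Discussion, Breakout Presentation, Workshop Q&A, Poster Chat, Panel Address, Poster Q&A.
Breakout Presentation starts after Breakout Discussion ends; Breakout Discussion is clear from here.
Workshop Q&A starts after Breakout Presentation ends; Breakout Presentation is clear from here.
Poster Chat starts after Workshop Q&A ends; Workshop Q&A is clear from here.
Panel Address starts before Poster Chat ends → Poster Chat and Panel Address overlap.
Poster Q&A starts exactly when Poster Chat ends (back-to-back, no overlap).
Poster Q&A starts before Panel Address ends → Panel Address and Poster Q&A overlap.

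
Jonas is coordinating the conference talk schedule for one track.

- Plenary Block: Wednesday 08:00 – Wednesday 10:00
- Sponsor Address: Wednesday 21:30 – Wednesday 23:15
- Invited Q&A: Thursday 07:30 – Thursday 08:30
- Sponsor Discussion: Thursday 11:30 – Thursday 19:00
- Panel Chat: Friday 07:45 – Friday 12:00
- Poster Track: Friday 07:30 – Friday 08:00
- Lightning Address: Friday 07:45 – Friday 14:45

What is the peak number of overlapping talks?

3

Walk through starts and ends in time order (an end at T is processed before a start at T):
Wednesday 08:00 start Plenary Block → 1
Wednesday 10:00 end Plenary Block → 0
Wednesday 21:30 start Sponsor Address → 1
Wednesday 23:15 end Sponsor Address → 0
Thursday 07:30 start Invited Q&A → 1
Thursday 08:30 end Invited Q&A → 0
Thursday 11:30 start Sponsor Discussion → 1
Thursday 19:00 end Sponsor Discussion → 0
Friday 07:30 start Poster Track → 1
Friday 07:45 start Lightning Address → 2
Friday 07:45 start Panel Chat → 3
Friday 08:00 end Poster Track → 2
Friday 12:00 end Panel Chat → 1
Friday 14:45 end Lightning Address → 0
Peak is 3, at Friday 07:45 (Lightning Address, Panel Chat, Poster Track).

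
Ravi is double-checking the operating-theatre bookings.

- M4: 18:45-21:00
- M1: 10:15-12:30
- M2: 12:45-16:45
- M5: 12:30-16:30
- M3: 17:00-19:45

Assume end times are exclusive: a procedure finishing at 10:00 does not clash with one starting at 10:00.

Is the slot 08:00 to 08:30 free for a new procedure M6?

Yes — the slot is free

M1: starts 10:15 at or after M6 ends 08:30 → clear.
M5: starts 12:30 at or after M6 ends 08:30 → clear.
M2: starts 12:45 at or after M6 ends 08:30 → clear.
M3: starts 17:00 at or after M6 ends 08:30 → clear.
M4: starts 18:45 at or after M6 ends 08:30 → clear.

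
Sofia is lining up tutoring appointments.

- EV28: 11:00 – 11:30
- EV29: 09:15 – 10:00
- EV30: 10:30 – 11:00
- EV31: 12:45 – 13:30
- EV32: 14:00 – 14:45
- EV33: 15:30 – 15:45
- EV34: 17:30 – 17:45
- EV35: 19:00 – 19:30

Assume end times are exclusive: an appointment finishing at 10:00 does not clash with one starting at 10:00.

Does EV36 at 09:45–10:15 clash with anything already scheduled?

EV29: starts 09:15 before EV36 ends 10:15, and ends 10:00 after EV36 starts 09:45 → overlap.
EV30: starts 10:30 at or after EV36 ends 10:15 → clear.
EV28: starts 11:00 at or after EV36 ends 10:15 → clear.
EV31: starts 12:45 at or after EV36 ends 10:15 → clear.
EV32: starts 14:00 at or after EV36 ends 10:15 → clear.
EV33: starts 15:30 at or after EV36 ends 10:15 → clear.
EV34: starts 17:30 at or after EV36 ends 10:15 → clear.
EV35: starts 19:00 at or after EV36 ends 10:15 → clear.
EV36 overlaps EV29.

Yes — it overlaps EV29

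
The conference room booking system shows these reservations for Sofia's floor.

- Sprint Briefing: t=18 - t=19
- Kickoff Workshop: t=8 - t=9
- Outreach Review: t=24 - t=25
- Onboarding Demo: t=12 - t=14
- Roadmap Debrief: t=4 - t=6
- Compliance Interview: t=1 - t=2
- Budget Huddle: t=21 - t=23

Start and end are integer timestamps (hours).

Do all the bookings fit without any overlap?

Two intervals overlap when each starts before the other ends.
Sorted by start: Compliance Interview, Roadmap Debrief, Kickoff Workshop, Onboarding Demo, Sprint Briefing, Budget Huddle, Outreach Review.
Roadmap Debrief starts after Compliance Interview ends — done with Compliance Interview.
Kickoff Workshop starts after Roadmap Debrief ends — done with Roadmap Debrief.
Onboarding Demo starts after Kickoff Workshop ends — done with Kickoff Workshop.
Sprint Briefing starts after Onboarding Demo ends — done with Onboarding Demo.
Budget Huddle starts after Sprint Briefing ends — done with Sprint Briefing.
Outreach Review starts after Budget Huddle ends.
Every pair is clear; the schedule has no overlaps.

Yes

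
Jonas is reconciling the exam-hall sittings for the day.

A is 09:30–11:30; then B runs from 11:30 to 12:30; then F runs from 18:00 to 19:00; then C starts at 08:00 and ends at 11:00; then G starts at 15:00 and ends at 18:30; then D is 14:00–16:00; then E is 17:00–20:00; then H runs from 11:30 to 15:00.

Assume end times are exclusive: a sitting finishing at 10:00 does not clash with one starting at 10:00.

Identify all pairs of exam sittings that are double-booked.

A & C, B & H, D & G, D & H, E & F, E & G, F & G

Sorted by start: C, A, B, H, D, G, E, F.
A starts before C ends → C and A overlap.
B starts after C ends; C is clear from here.
B starts exactly when A ends (back-to-back, no overlap); A is clear from here.
H starts before B ends → B and H overlap.
D starts after B ends; B is clear from here.
D starts before H ends → H and D overlap.
G starts exactly when H ends (back-to-back, no overlap); H is clear from here.
G starts before D ends → D and G overlap.
E starts after D ends; D is clear from here.
E starts before G ends → G and E overlap.
F starts before G ends → G and F overlap.
F starts before E ends → E and F overlap.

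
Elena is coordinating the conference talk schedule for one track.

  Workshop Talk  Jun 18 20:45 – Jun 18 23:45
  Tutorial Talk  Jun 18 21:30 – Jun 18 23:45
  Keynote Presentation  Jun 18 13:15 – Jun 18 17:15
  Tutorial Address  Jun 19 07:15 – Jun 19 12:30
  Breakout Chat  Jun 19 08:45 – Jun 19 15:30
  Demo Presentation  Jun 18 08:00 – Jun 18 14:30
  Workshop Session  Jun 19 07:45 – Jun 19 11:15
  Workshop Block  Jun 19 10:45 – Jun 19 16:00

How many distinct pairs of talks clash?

Sorted by start: Demo Presentation, Keynote Presentation, Workshop Talk, Tutorial Talk, Tutorial Address, Workshop Session, Breakout Chat, Workshop Block.
Keynote Presentation starts before Demo Presentation ends → Demo Presentation and Keynote Presentation overlap.
Workshop Talk starts after Demo Presentation ends — done with Demo Presentation.
Workshop Talk starts after Keynote Presentation ends — done with Keynote Presentation.
Tutorial Talk starts before Workshop Talk ends → Workshop Talk and Tutorial Talk overlap.
Tutorial Address starts after Workshop Talk ends — done with Workshop Talk.
Tutorial Address starts after Tutorial Talk ends — done with Tutorial Talk.
Workshop Session starts before Tutorial Address ends → Tutorial Address and Workshop Session overlap.
Breakout Chat starts before Tutorial Address ends → Tutorial Address and Breakout Chat overlap.
Workshop Block starts before Tutorial Address ends → Tutorial Address and Workshop Block overlap.
Breakout Chat starts before Workshop Session ends → Workshop Session and Breakout Chat overlap.
Workshop Block starts before Workshop Session ends → Workshop Session and Workshop Block overlap.
Workshop Block starts before Breakout Chat ends → Breakout Chat and Workshop Block overlap.
Overlapping pairs: Breakout Chat & Tutorial Address, Breakout Chat & Workshop Block, Breakout Chat & Workshop Session, Demo Presentation & Keynote Presentation, Tutorial Address & Workshop Block, Tutorial Address & Workshop Session, Tutorial Talk & Workshop Talk, Workshop Block & Workshop Session — 8 in total.

8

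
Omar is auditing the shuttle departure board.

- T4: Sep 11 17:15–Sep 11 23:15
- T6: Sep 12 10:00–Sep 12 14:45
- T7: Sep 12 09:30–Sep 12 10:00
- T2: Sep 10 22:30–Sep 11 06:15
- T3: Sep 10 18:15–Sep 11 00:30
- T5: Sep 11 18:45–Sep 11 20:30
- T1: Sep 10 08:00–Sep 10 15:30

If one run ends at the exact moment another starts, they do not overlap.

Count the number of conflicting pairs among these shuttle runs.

2

Sorted by start: T1, T3, T2, T4, T5, T7, T6.
T3 starts after T1 ends; T1 is clear from here.
T2 starts before T3 ends → T3 and T2 overlap.
T4 starts after T3 ends; T3 is clear from here.
T4 starts after T2 ends; T2 is clear from here.
T5 starts before T4 ends → T4 and T5 overlap.
T7 starts after T4 ends; T4 is clear from here.
T7 starts after T5 ends; T5 is clear from here.
T6 starts exactly when T7 ends (back-to-back, no overlap).
Overlapping pairs: T2 & T3, T4 & T5 — 2 in total.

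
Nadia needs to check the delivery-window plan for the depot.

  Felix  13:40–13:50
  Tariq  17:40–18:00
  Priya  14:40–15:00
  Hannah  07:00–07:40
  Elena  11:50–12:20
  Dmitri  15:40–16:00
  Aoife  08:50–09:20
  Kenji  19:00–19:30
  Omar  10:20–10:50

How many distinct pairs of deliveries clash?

Sorted by start: Hannah, Aoife, Omar, Elena, Felix, Priya, Dmitri, Tariq, Kenji.
Aoife starts after Hannah ends, so Hannah has no further overlaps.
Omar starts after Aoife ends, so Aoife has no further overlaps.
Elena starts after Omar ends, so Omar has no further overlaps.
Felix starts after Elena ends, so Elena has no further overlaps.
Priya starts after Felix ends, so Felix has no further overlaps.
Dmitri starts after Priya ends, so Priya has no further overlaps.
Tariq starts after Dmitri ends, so Dmitri has no further overlaps.
Kenji starts after Tariq ends.
No pair overlaps.

0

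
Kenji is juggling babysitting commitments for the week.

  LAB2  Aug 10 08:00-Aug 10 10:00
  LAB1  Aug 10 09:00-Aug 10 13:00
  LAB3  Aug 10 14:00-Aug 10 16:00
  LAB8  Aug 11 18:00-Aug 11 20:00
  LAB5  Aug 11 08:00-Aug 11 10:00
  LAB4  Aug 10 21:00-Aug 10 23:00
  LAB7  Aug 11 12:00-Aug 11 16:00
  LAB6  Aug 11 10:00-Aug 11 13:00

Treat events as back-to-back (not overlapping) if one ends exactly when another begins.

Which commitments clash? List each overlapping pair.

Two intervals overlap when each starts before the other ends.
Sorted by start: LAB2, LAB1, LAB3, LAB4, LAB5, LAB6, LAB7, LAB8.
LAB1 starts before LAB2 ends → LAB2 and LAB1 overlap.
LAB3 starts after LAB2 ends, so LAB2 has no further overlaps.
LAB3 starts after LAB1 ends, so LAB1 has no further overlaps.
LAB4 starts after LAB3 ends, so LAB3 has no further overlaps.
LAB5 starts after LAB4 ends, so LAB4 has no further overlaps.
LAB6 starts exactly when LAB5 ends (back-to-back, no overlap), so LAB5 has no further overlaps.
LAB7 starts before LAB6 ends → LAB6 and LAB7 overlap.
LAB8 starts after LAB6 ends.
LAB8 starts after LAB7 ends.

LAB1 & LAB2, LAB6 & LAB7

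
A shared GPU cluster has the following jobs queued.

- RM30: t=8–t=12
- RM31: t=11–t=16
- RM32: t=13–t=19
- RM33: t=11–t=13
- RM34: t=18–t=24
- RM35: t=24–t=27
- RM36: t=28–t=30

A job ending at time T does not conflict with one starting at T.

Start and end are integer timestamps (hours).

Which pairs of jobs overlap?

RM30 & RM31, RM30 & RM33, RM31 & RM32, RM31 & RM33, RM32 & RM34

Sorted by start: RM30, RM31, RM33, RM32, RM34, RM35, RM36.
RM31 starts before RM30 ends → RM30 and RM31 overlap.
RM33 starts before RM30 ends → RM30 and RM33 overlap.
RM32 starts after RM30 ends; RM30 is clear from here.
RM33 starts before RM31 ends → RM31 and RM33 overlap.
RM32 starts before RM31 ends → RM31 and RM32 overlap.
RM34 starts after RM31 ends; RM31 is clear from here.
RM32 starts exactly when RM33 ends (back-to-back, no overlap); RM33 is clear from here.
RM34 starts before RM32 ends → RM32 and RM34 overlap.
RM35 starts after RM32 ends; RM32 is clear from here.
RM35 starts exactly when RM34 ends (back-to-back, no overlap); RM34 is clear from here.
RM36 starts after RM35 ends.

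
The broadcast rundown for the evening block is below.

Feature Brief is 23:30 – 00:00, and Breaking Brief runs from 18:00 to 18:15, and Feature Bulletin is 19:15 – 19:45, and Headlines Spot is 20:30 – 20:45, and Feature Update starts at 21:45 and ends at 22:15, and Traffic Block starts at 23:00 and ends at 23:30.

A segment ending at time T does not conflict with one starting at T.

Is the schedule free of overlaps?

Sorted by start: Breaking Brief, Feature Bulletin, Headlines Spot, Feature Update, Traffic Block, Feature Brief.
Feature Bulletin starts after Breaking Brief ends, so Breaking Brief has no further overlaps.
Headlines Spot starts after Feature Bulletin ends, so Feature Bulletin has no further overlaps.
Feature Update starts after Headlines Spot ends, so Headlines Spot has no further overlaps.
Traffic Block starts after Feature Update ends, so Feature Update has no further overlaps.
Feature Brief starts exactly when Traffic Block ends (back-to-back, no overlap).
Every pair is clear; the schedule has no overlaps.

Yes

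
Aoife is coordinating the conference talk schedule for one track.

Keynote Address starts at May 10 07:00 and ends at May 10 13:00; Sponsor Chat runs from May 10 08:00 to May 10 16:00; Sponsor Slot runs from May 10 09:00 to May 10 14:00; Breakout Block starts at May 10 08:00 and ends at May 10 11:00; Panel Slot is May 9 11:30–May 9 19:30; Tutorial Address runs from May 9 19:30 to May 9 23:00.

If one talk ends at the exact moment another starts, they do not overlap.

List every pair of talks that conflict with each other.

Breakout Block & Keynote Address, Breakout Block & Sponsor Chat, Breakout Block & Sponsor Slot, Keynote Address & Sponsor Chat, Keynote Address & Sponsor Slot, Sponsor Chat & Sponsor Slot

Sorted by start: Panel Slot, Tutorial Address, Keynote Address, Sponsor Chat, Breakout Block, Sponsor Slot.
Tutorial Address starts exactly when Panel Slot ends (back-to-back, no overlap), so Panel Slot has no further overlaps.
Keynote Address starts after Tutorial Address ends, so Tutorial Address has no further overlaps.
Sponsor Chat starts before Keynote Address ends → Keynote Address and Sponsor Chat overlap.
Breakout Block starts before Keynote Address ends → Keynote Address and Breakout Block overlap.
Sponsor Slot starts before Keynote Address ends → Keynote Address and Sponsor Slot overlap.
Breakout Block starts before Sponsor Chat ends → Sponsor Chat and Breakout Block overlap.
Sponsor Slot starts before Sponsor Chat ends → Sponsor Chat and Sponsor Slot overlap.
Sponsor Slot starts before Breakout Block ends → Breakout Block and Sponsor Slot overlap.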